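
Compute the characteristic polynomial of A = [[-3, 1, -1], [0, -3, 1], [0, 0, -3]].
χ_A(x) = (x + 3)^3

xI - A = [[x + 3, -1, 1], [0, x + 3, -1], [0, 0, x + 3]].

Expanding det(xI - A) along the first row:
det(xI - A) = + (x + 3)·det([[x + 3, -1], [0, x + 3]]) - (-1)·det([[0, -1], [0, x + 3]]) + (1)·det([[0, x + 3], [0, 0]]).

Evaluating gives χ_A(x) = x^3 + 9x^2 + 27x + 27 = (x + 3)^3.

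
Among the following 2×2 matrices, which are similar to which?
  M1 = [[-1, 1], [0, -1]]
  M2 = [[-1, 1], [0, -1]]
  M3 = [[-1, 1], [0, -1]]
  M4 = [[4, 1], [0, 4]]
Characteristic polynomials: χ_{M1} = (x + 1)^2, χ_{M2} = (x + 1)^2, χ_{M3} = (x + 1)^2, χ_{M4} = (x - 4)^2.

{M1, M2, M3}: invariant factors (x + 1)^2.

{M4}: invariant factors (x - 4)^2.

Matrices are similar if and only if their invariant-factor lists agree; the partition into similarity classes is {M1, M2, M3}, {M4}.

2 classes: {M1, M2, M3}, {M4}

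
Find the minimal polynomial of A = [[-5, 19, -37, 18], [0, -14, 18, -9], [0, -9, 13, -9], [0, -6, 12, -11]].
The characteristic polynomial factors as (x + 2)(x + 5)^3. The minimal polynomial is ∏(x - λ)^{k_λ} where k_λ is the size of the largest Jordan block at λ.

For λ = -5: rank(A + 5I) = 2, and the largest Jordan block has size 2 (the smallest k with rank((A + 5I)^k) = rank((A + 5I)^(k+1))).
For λ = -2: rank(A + 2I) = 3, and the largest Jordan block has size 1 (the smallest k with rank((A + 2I)^k) = rank((A + 2I)^(k+1))).

So m_A(x) = (x + 2)(x + 5)^2.

m_A(x) = (x + 2)(x + 5)^2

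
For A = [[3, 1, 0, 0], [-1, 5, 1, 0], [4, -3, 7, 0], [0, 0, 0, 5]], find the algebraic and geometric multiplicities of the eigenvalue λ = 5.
The characteristic polynomial is (x - 5)^4, so the factor x - 5 appears with exponent 4: the algebraic multiplicity is 4.

rank(A - 5I) = 2, so the eigenspace has dimension 4 - 2 = 2: the geometric multiplicity is 2.

Since 2 < 4, A is not diagonalizable.

algebraic multiplicity 4, geometric multiplicity 2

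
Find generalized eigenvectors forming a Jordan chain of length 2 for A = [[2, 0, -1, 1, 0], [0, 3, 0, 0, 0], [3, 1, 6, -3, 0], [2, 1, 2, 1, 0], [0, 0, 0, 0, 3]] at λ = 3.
v_1 = [[0, 2, 0, 1, 0]]^T, v_2 = [[1, 0, -1, 0, 0]]^T

We seek v_1 ∈ ker((A - 3I)^2) \ ker(A - 3I), then set v_{i+1} = (A - 3I) v_i.

One such chain is v_1 = [[0, 2, 0, 1, 0]]^T, v_2 = [[1, 0, -1, 0, 0]]^T. Check: (A - 3I) v_2 = [[0, 0, 0, 0, 0]]^T = 0.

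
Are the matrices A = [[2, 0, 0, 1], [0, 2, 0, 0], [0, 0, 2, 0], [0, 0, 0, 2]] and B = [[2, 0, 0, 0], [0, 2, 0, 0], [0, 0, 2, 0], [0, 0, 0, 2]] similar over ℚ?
Both have characteristic polynomial (x - 2)^4, but the minimal polynomial of A is (x - 2)^2 while the minimal polynomial of B is x - 2. The minimal polynomial is a similarity invariant, so A and B are not similar.

No.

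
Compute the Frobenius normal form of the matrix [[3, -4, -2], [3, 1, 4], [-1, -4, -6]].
The invariant factors of A (the non-unit diagonal entries of the Smith normal form of xI - A over ℚ[x]) are (x + 1)(x^2 + x + 4), each dividing the next. The characteristic polynomial is their product, (x + 1)(x^2 + x + 4).

The rational canonical form is the block-diagonal matrix of companion matrices C(f_i):
R = [[0, 0, -4], [1, 0, -5], [0, 1, -2]].

Note the characteristic polynomial does not split into linear factors over ℚ, so A has no Jordan form over ℚ; the rational canonical form exists over any field.

R = [[0, 0, -4], [1, 0, -5], [0, 1, -2]]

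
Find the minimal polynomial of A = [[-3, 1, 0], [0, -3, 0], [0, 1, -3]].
The characteristic polynomial factors as (x + 3)^3. The minimal polynomial is ∏(x - λ)^{k_λ} where k_λ is the size of the largest Jordan block at λ.

For λ = -3: rank(A + 3I) = 1, and the largest Jordan block has size 2 (the smallest k with rank((A + 3I)^k) = rank((A + 3I)^(k+1))).

So m_A(x) = (x + 3)^2.

m_A(x) = (x + 3)^2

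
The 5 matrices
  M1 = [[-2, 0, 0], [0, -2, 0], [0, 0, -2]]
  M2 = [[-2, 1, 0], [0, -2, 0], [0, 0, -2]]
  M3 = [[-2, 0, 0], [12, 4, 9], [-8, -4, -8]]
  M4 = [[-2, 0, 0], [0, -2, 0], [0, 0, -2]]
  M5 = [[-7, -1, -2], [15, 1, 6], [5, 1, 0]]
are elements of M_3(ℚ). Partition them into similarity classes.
2 classes: {M1, M4}, {M2, M3, M5}

Characteristic polynomials: χ_{M1} = (x + 2)^3, χ_{M2} = (x + 2)^3, χ_{M3} = (x + 2)^3, χ_{M4} = (x + 2)^3, χ_{M5} = (x + 2)^3.

{M1, M4}: invariant factors x + 2, x + 2, x + 2.

{M2, M3, M5}: invariant factors x + 2, (x + 2)^2.

Matrices are similar if and only if their invariant-factor lists agree; the partition into similarity classes is {M1, M4}, {M2, M3, M5}.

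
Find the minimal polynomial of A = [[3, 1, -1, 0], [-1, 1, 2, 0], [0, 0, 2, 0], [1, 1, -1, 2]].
The characteristic polynomial factors as (x - 2)^4. The minimal polynomial is ∏(x - λ)^{k_λ} where k_λ is the size of the largest Jordan block at λ.

For λ = 2: rank(A - 2I) = 2, and the largest Jordan block has size 3 (the smallest k with rank((A - 2I)^k) = rank((A - 2I)^(k+1))).

So m_A(x) = (x - 2)^3.

m_A(x) = (x - 2)^3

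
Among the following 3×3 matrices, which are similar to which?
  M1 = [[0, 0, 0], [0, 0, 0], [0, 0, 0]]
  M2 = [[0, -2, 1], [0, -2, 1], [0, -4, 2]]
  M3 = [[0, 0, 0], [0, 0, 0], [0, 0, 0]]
2 classes: {M1, M3}, {M2}

Characteristic polynomials: χ_{M1} = x^3, χ_{M2} = x^3, χ_{M3} = x^3.

{M1, M3}: invariant factors x, x, x.

{M2}: invariant factors x, x^2.

Matrices are similar if and only if their invariant-factor lists agree; the partition into similarity classes is {M1, M3}, {M2}.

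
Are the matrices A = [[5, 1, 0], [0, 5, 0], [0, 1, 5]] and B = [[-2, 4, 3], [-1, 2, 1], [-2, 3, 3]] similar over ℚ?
trace(A) = 15 but trace(B) = 3. The trace is a similarity invariant, so A and B are not similar.

No.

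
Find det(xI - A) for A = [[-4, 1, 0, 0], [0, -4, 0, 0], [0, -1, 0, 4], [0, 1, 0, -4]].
χ_A(x) = x(x + 4)^3

xI - A = [[x + 4, -1, 0, 0], [0, x + 4, 0, 0], [0, 1, x, -4], [0, -1, 0, x + 4]].

Expanding det(xI - A) along the first row:
det(xI - A) = + (x + 4)·det([[x + 4, 0, 0], [1, x, -4], [-1, 0, x + 4]]) - (-1)·det([[0, 0, 0], [0, x, -4], [0, 0, x + 4]]) + (0)·det([[0, x + 4, 0], [0, 1, -4], [0, -1, x + 4]]) - (0)·det([[0, x + 4, 0], [0, 1, x], [0, -1, 0]]).

Evaluating gives χ_A(x) = x^4 + 12x^3 + 48x^2 + 64x = x(x + 4)^3.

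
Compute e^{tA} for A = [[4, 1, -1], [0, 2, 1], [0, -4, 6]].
e^{tA} = [[e^{4*t}, t*(t + 1)*e^{4*t}, t*(-t - 2)*e^{4*t}/2], [0, (1 - 2*t)*e^{4*t}, t*e^{4*t}], [0, -4*t*e^{4*t}, (2*t + 1)*e^{4*t}]]

A has Jordan form J = [[4, 1, 0], [0, 4, 1], [0, 0, 4]] with A = PJP^{-1}, so e^{tA} = P e^{tJ} P^{-1}.

For a Jordan block J_k(λ), e^{tJ_k(λ)} = e^{λt} · (I + tN + t^2 N^2/2! + ... + t^{k-1} N^{k-1}/(k-1)!) where N is the nilpotent superdiagonal part.

Assembling the blocks and conjugating back gives the entries of e^{tA} as shown above.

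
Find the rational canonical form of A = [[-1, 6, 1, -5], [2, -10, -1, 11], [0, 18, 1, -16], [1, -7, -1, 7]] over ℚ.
The invariant factors of A (the non-unit diagonal entries of the Smith normal form of xI - A over ℚ[x]) are (x + 3)(x^3 + x + 5), each dividing the next. The characteristic polynomial is their product, (x + 3)(x^3 + x + 5).

The rational canonical form is the block-diagonal matrix of companion matrices C(f_i):
R = [[0, 0, 0, -15], [1, 0, 0, -8], [0, 1, 0, -1], [0, 0, 1, -3]].

Note the characteristic polynomial does not split into linear factors over ℚ, so A has no Jordan form over ℚ; the rational canonical form exists over any field.

R = [[0, 0, 0, -15], [1, 0, 0, -8], [0, 1, 0, -1], [0, 0, 1, -3]]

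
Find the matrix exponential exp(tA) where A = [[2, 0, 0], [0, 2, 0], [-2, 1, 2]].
e^{tA} = [[e^{2*t}, 0, 0], [0, e^{2*t}, 0], [-2*t*e^{2*t}, t*e^{2*t}, e^{2*t}]]

A has Jordan form J = [[2, 1, 0], [0, 2, 0], [0, 0, 2]] with A = PJP^{-1}, so e^{tA} = P e^{tJ} P^{-1}.

For a Jordan block J_k(λ), e^{tJ_k(λ)} = e^{λt} · (I + tN + t^2 N^2/2! + ... + t^{k-1} N^{k-1}/(k-1)!) where N is the nilpotent superdiagonal part.

Assembling the blocks and conjugating back gives the entries of e^{tA} as shown above.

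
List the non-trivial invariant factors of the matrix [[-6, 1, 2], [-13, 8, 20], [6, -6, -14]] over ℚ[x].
The Jordan structure of A has elementary divisors (x + 5)^2, (x + 2). Arranging the block sizes at each eigenvalue in decreasing order and taking row products gives the invariant factors.

Invariant factors (smallest first, each dividing the next): (x + 2)(x + 5)^2.

Check: the last factor (x + 2)(x + 5)^2 is the minimal polynomial, and the product (x + 2)(x + 5)^2 is the characteristic polynomial.

(x + 2)(x + 5)^2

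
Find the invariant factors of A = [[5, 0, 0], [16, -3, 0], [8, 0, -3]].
x + 3, (x - 5)(x + 3)

The Jordan structure of A has elementary divisors (x + 3), (x + 3), (x - 5). Arranging the block sizes at each eigenvalue in decreasing order and taking row products gives the invariant factors.

Invariant factors (smallest first, each dividing the next): x + 3, (x - 5)(x + 3).

Check: the last factor (x - 5)(x + 3) is the minimal polynomial, and the product (x - 5)(x + 3)^2 is the characteristic polynomial.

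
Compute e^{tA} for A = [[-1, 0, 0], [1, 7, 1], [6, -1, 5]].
A has Jordan form J = [[-1, 0, 0], [0, 6, 1], [0, 0, 6]] with A = PJP^{-1}, so e^{tA} = P e^{tJ} P^{-1}.

For a Jordan block J_k(λ), e^{tJ_k(λ)} = e^{λt} · (I + tN + t^2 N^2/2! + ... + t^{k-1} N^{k-1}/(k-1)!) where N is the nilpotent superdiagonal part.

Assembling the blocks and conjugating back gives the entries of e^{tA} as shown above.

e^{tA} = [[e^{-t}, 0, 0], [t*e^{6*t}, (t + 1)*e^{6*t}, t*e^{6*t}], [((1 - t)*e^{7*t} - 1)*e^{-t}, -t*e^{6*t}, (1 - t)*e^{6*t}]]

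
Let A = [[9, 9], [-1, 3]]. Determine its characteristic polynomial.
xI - A = [[x - 9, -9], [1, x - 3]].

Expanding det(xI - A) along the first row:
det(xI - A) = + (x - 9)·det([[x - 3]]) - (-9)·det([[1]]).

Evaluating gives χ_A(x) = x^2 - 12x + 36 = (x - 6)^2.

χ_A(x) = (x - 6)^2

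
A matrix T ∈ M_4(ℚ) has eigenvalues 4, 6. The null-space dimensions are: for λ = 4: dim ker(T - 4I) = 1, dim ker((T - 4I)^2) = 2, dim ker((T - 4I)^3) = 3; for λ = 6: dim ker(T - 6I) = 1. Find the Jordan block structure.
λ = 4: successive nullity increments [1, 1, 1] count blocks of size ≥ k; block sizes are [3].
λ = 6: successive nullity increments [1] count blocks of size ≥ k; block sizes are [1].

Jordan blocks: (4, 3), (6, 1)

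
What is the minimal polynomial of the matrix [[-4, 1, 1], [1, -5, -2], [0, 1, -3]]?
The characteristic polynomial factors as (x + 4)^3. The minimal polynomial is ∏(x - λ)^{k_λ} where k_λ is the size of the largest Jordan block at λ.

For λ = -4: rank(A + 4I) = 2, and the largest Jordan block has size 3 (the smallest k with rank((A + 4I)^k) = rank((A + 4I)^(k+1))).

So m_A(x) = (x + 4)^3.

m_A(x) = (x + 4)^3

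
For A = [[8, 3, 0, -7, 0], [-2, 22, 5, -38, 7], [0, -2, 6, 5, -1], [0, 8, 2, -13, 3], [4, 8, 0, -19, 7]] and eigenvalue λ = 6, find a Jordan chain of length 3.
v_1 = [[-2, -8, 1, -4, -4]]^T, v_2 = [[0, 5, 0, 2, 0]]^T, v_3 = [[1, 4, 0, 2, 2]]^T

We seek v_1 ∈ ker((A - 6I)^3) \ ker((A - 6I)^2), then set v_{i+1} = (A - 6I) v_i.

One such chain is v_1 = [[-2, -8, 1, -4, -4]]^T, v_2 = [[0, 5, 0, 2, 0]]^T, v_3 = [[1, 4, 0, 2, 2]]^T. Check: (A - 6I) v_3 = [[0, 0, 0, 0, 0]]^T = 0.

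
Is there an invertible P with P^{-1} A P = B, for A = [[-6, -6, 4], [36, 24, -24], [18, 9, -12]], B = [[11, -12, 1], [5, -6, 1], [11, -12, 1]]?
Yes.

Two matrices over a field are similar if and only if they have the same invariant factors.

Both A and B have characteristic polynomial x^2(x - 6) and minimal polynomial x^2(x - 6). Computing further, both have invariant factors x^2(x - 6). Hence A and B are similar.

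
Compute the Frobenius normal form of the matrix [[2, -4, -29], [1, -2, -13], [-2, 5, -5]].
R = [[0, 0, -3], [1, 0, -7], [0, 1, -5]]

The invariant factors of A (the non-unit diagonal entries of the Smith normal form of xI - A over ℚ[x]) are (x + 1)^2(x + 3), each dividing the next. The characteristic polynomial is their product, (x + 1)^2(x + 3).

The rational canonical form is the block-diagonal matrix of companion matrices C(f_i):
R = [[0, 0, -3], [1, 0, -7], [0, 1, -5]].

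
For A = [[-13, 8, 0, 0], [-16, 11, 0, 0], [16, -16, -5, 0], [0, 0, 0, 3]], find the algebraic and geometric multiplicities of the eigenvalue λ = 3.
algebraic multiplicity 2, geometric multiplicity 2

The characteristic polynomial is (x - 3)^2(x + 5)^2, so the factor x - 3 appears with exponent 2: the algebraic multiplicity is 2.

rank(A - 3I) = 2, so the eigenspace has dimension 4 - 2 = 2: the geometric multiplicity is 2.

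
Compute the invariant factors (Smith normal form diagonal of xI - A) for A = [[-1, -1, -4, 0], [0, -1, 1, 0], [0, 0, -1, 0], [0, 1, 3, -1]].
x + 1, (x + 1)^3

The Jordan structure of A has elementary divisors (x + 1)^3, (x + 1). Arranging the block sizes at each eigenvalue in decreasing order and taking row products gives the invariant factors.

Invariant factors (smallest first, each dividing the next): x + 1, (x + 1)^3.

Check: the last factor (x + 1)^3 is the minimal polynomial, and the product (x + 1)^4 is the characteristic polynomial.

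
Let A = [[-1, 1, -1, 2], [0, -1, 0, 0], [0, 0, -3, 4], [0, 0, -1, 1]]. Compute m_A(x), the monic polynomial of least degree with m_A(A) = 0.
m_A(x) = (x + 1)^2

The characteristic polynomial factors as (x + 1)^4. The minimal polynomial is ∏(x - λ)^{k_λ} where k_λ is the size of the largest Jordan block at λ.

For λ = -1: rank(A + I) = 2, and the largest Jordan block has size 2 (the smallest k with rank((A + I)^k) = rank((A + I)^(k+1))).

So m_A(x) = (x + 1)^2.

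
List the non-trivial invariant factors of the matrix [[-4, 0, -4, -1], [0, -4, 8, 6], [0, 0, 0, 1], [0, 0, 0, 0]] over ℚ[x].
The Jordan structure of A has elementary divisors (x + 4), (x + 4), x^2. Arranging the block sizes at each eigenvalue in decreasing order and taking row products gives the invariant factors.

Invariant factors (smallest first, each dividing the next): x + 4, x^2(x + 4).

Check: the last factor x^2(x + 4) is the minimal polynomial, and the product x^2(x + 4)^2 is the characteristic polynomial.

x + 4, x^2(x + 4)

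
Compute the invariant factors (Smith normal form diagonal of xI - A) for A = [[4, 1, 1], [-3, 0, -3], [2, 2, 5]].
The Jordan structure of A has elementary divisors (x - 3)^2, (x - 3). Arranging the block sizes at each eigenvalue in decreasing order and taking row products gives the invariant factors.

Invariant factors (smallest first, each dividing the next): x - 3, (x - 3)^2.

Check: the last factor (x - 3)^2 is the minimal polynomial, and the product (x - 3)^3 is the characteristic polynomial.

x - 3, (x - 3)^2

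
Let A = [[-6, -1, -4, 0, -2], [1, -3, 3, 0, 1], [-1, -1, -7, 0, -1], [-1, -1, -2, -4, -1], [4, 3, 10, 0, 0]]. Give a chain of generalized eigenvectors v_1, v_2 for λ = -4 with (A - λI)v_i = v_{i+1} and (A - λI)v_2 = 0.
We seek v_1 ∈ ker((A + 4I)^2) \ ker(A + 4I), then set v_{i+1} = (A + 4I) v_i.

One such chain is v_1 = [[0, -2, 1, 0, -1]]^T, v_2 = [[0, 0, 0, 1, 0]]^T. Check: (A + 4I) v_2 = [[0, 0, 0, 0, 0]]^T = 0.

v_1 = [[0, -2, 1, 0, -1]]^T, v_2 = [[0, 0, 0, 1, 0]]^T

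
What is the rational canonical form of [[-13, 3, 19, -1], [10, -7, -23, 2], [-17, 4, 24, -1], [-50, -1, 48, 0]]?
The invariant factors of A (the non-unit diagonal entries of the Smith normal form of xI - A over ℚ[x]) are (x - 4)(x^3 - 4x - 5), each dividing the next. The characteristic polynomial is their product, (x - 4)(x^3 - 4x - 5).

The rational canonical form is the block-diagonal matrix of companion matrices C(f_i):
R = [[0, 0, 0, -20], [1, 0, 0, -11], [0, 1, 0, 4], [0, 0, 1, 4]].

Note the characteristic polynomial does not split into linear factors over ℚ, so A has no Jordan form over ℚ; the rational canonical form exists over any field.

R = [[0, 0, 0, -20], [1, 0, 0, -11], [0, 1, 0, 4], [0, 0, 1, 4]]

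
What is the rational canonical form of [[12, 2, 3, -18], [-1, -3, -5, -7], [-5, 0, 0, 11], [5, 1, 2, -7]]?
The invariant factors of A (the non-unit diagonal entries of the Smith normal form of xI - A over ℚ[x]) are (x^2 - x - 4)^2, each dividing the next. The characteristic polynomial is their product, (x^2 - x - 4)^2.

The rational canonical form is the block-diagonal matrix of companion matrices C(f_i):
R = [[0, 0, 0, -16], [1, 0, 0, -8], [0, 1, 0, 7], [0, 0, 1, 2]].

Note the characteristic polynomial does not split into linear factors over ℚ, so A has no Jordan form over ℚ; the rational canonical form exists over any field.

R = [[0, 0, 0, -16], [1, 0, 0, -8], [0, 1, 0, 7], [0, 0, 1, 2]]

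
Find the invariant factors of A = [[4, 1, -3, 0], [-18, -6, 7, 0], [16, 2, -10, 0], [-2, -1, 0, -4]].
x + 4, (x + 4)^3

The Jordan structure of A has elementary divisors (x + 4)^3, (x + 4). Arranging the block sizes at each eigenvalue in decreasing order and taking row products gives the invariant factors.

Invariant factors (smallest first, each dividing the next): x + 4, (x + 4)^3.

Check: the last factor (x + 4)^3 is the minimal polynomial, and the product (x + 4)^4 is the characteristic polynomial.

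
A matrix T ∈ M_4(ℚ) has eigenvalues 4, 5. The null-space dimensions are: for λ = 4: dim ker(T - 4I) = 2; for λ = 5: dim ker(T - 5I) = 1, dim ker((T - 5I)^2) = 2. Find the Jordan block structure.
λ = 4: successive nullity increments [2] count blocks of size ≥ k; block sizes are [1, 1].
λ = 5: successive nullity increments [1, 1] count blocks of size ≥ k; block sizes are [2].

Jordan blocks: (4, 1), (4, 1), (5, 2)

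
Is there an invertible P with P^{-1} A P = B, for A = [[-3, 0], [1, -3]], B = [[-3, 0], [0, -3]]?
No.

Both have characteristic polynomial (x + 3)^2, but the minimal polynomial of A is (x + 3)^2 while the minimal polynomial of B is x + 3. The minimal polynomial is a similarity invariant, so A and B are not similar.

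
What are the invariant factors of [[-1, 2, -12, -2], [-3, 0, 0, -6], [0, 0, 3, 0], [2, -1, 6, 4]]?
x - 3, x^2(x - 3)

The Jordan structure of A has elementary divisors x^2, (x - 3), (x - 3). Arranging the block sizes at each eigenvalue in decreasing order and taking row products gives the invariant factors.

Invariant factors (smallest first, each dividing the next): x - 3, x^2(x - 3).

Check: the last factor x^2(x - 3) is the minimal polynomial, and the product x^2(x - 3)^2 is the characteristic polynomial.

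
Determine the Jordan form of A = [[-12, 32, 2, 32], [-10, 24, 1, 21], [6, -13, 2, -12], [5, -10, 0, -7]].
The characteristic polynomial is det(xI - A) = (x - 3)^3(x + 2), so the eigenvalues are -2 (algebraic multiplicity 1), 3 (algebraic multiplicity 3).

For λ = -2: algebraic multiplicity 1 gives one 1×1 block.

For λ = 3: rank(A - 3I) = 3, rank((A - 3I)^2) = 2, rank((A - 3I)^3) = 1. The eigenspace has dimension 4 - 3 = 1, so there is 1 Jordan block; the rank sequence gives block sizes [3].

Assembling the blocks gives the Jordan form J above.

J = [[-2, 0, 0, 0], [0, 3, 1, 0], [0, 0, 3, 1], [0, 0, 0, 3]]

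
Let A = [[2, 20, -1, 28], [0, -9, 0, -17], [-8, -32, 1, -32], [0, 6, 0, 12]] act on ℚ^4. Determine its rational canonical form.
The invariant factors of A (the non-unit diagonal entries of the Smith normal form of xI - A over ℚ[x]) are x^2 - 3x - 6, x^2 - 3x - 6, each dividing the next. The characteristic polynomial is their product, (x^2 - 3x - 6)^2.

The rational canonical form is the block-diagonal matrix of companion matrices C(f_i):
R = [[0, 6, 0, 0], [1, 3, 0, 0], [0, 0, 0, 6], [0, 0, 1, 3]].

Note the characteristic polynomial does not split into linear factors over ℚ, so A has no Jordan form over ℚ; the rational canonical form exists over any field.

R = [[0, 6, 0, 0], [1, 3, 0, 0], [0, 0, 0, 6], [0, 0, 1, 3]]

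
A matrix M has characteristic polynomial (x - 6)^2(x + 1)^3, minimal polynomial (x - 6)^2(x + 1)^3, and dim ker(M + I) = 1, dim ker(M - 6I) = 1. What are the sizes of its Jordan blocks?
λ = -1: algebraic multiplicity 3 (exponent in χ_M), largest block size 3 (exponent in m_M), 1 block (geometric multiplicity). This forces block sizes [3].
λ = 6: algebraic multiplicity 2 (exponent in χ_M), largest block size 2 (exponent in m_M), 1 block (geometric multiplicity). This forces block sizes [2].

Jordan blocks: (-1, 3), (6, 2)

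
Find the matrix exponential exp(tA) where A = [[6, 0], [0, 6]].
e^{tA} = [[e^{6*t}, 0], [0, e^{6*t}]]

A has Jordan form J = [[6, 0], [0, 6]] with A = PJP^{-1}, so e^{tA} = P e^{tJ} P^{-1}.

For a Jordan block J_k(λ), e^{tJ_k(λ)} = e^{λt} · (I + tN + t^2 N^2/2! + ... + t^{k-1} N^{k-1}/(k-1)!) where N is the nilpotent superdiagonal part.

Assembling the blocks and conjugating back gives the entries of e^{tA} as shown above.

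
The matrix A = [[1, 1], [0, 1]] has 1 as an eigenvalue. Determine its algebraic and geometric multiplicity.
The characteristic polynomial is (x - 1)^2, so the factor x - 1 appears with exponent 2: the algebraic multiplicity is 2.

rank(A - I) = 1, so the eigenspace has dimension 2 - 1 = 1: the geometric multiplicity is 1.

Since 1 < 2, A is not diagonalizable.

algebraic multiplicity 2, geometric multiplicity 1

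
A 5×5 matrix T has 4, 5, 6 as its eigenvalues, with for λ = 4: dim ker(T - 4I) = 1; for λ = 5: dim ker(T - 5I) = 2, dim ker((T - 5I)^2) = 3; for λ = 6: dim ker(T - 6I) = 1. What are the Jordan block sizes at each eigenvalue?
λ = 4: successive nullity increments [1] count blocks of size ≥ k; block sizes are [1].
λ = 5: successive nullity increments [2, 1] count blocks of size ≥ k; block sizes are [2, 1].
λ = 6: successive nullity increments [1] count blocks of size ≥ k; block sizes are [1].

Jordan blocks: (4, 1), (5, 2), (5, 1), (6, 1)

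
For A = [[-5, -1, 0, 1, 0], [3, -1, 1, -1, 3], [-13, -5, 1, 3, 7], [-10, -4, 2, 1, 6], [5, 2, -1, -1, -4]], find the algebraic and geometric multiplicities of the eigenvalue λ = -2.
The characteristic polynomial is (x + 1)^2(x + 2)^3, so the factor x + 2 appears with exponent 3: the algebraic multiplicity is 3.

rank(A + 2I) = 4, so the eigenspace has dimension 5 - 4 = 1: the geometric multiplicity is 1.

Since 1 < 3, A is not diagonalizable.

algebraic multiplicity 3, geometric multiplicity 1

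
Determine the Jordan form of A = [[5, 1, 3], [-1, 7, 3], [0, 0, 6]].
The characteristic polynomial is det(xI - A) = (x - 6)^3, so the eigenvalues are 6 (algebraic multiplicity 3).

For λ = 6: rank(A - 6I) = 1, rank((A - 6I)^2) = 0. The eigenspace has dimension 3 - 1 = 2, so there are 2 Jordan blocks; the rank sequence gives block sizes [2, 1].

Assembling the blocks gives the Jordan form J above.

J = [[6, 1, 0], [0, 6, 0], [0, 0, 6]]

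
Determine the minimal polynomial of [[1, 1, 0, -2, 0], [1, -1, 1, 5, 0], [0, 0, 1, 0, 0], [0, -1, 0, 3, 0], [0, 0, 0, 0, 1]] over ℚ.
m_A(x) = (x - 1)^3

The characteristic polynomial factors as (x - 1)^5. The minimal polynomial is ∏(x - λ)^{k_λ} where k_λ is the size of the largest Jordan block at λ.

For λ = 1: rank(A - I) = 2, and the largest Jordan block has size 3 (the smallest k with rank((A - I)^k) = rank((A - I)^(k+1))).

So m_A(x) = (x - 1)^3.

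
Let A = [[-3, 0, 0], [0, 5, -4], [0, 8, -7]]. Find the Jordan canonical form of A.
J = [[-3, 0, 0], [0, -3, 0], [0, 0, 1]]

The characteristic polynomial is det(xI - A) = (x - 1)(x + 3)^2, so the eigenvalues are -3 (algebraic multiplicity 2), 1 (algebraic multiplicity 1).

For λ = -3: rank(A + 3I) = 1. The eigenspace has dimension 3 - 1 = 2, so there are 2 Jordan blocks; the rank sequence gives block sizes [1, 1].

For λ = 1: algebraic multiplicity 1 gives one 1×1 block.

Assembling the blocks gives the Jordan form J above.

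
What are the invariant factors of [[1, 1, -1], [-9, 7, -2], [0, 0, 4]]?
The Jordan structure of A has elementary divisors (x - 4)^3. Arranging the block sizes at each eigenvalue in decreasing order and taking row products gives the invariant factors.

Invariant factors (smallest first, each dividing the next): (x - 4)^3.

Check: the last factor (x - 4)^3 is the minimal polynomial, and the product (x - 4)^3 is the characteristic polynomial.

(x - 4)^3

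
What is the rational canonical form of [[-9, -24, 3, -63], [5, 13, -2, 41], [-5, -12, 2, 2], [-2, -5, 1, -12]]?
The invariant factors of A (the non-unit diagonal entries of the Smith normal form of xI - A over ℚ[x]) are (x + 2)(x + 3)(x^2 + x - 4), each dividing the next. The characteristic polynomial is their product, (x + 2)(x + 3)(x^2 + x - 4).

The rational canonical form is the block-diagonal matrix of companion matrices C(f_i):
R = [[0, 0, 0, 24], [1, 0, 0, 14], [0, 1, 0, -7], [0, 0, 1, -6]].

Note the characteristic polynomial does not split into linear factors over ℚ, so A has no Jordan form over ℚ; the rational canonical form exists over any field.

R = [[0, 0, 0, 24], [1, 0, 0, 14], [0, 1, 0, -7], [0, 0, 1, -6]]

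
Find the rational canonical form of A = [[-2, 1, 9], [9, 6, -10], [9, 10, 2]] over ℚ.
R = [[0, 0, -8], [1, 0, -6], [0, 1, 6]]

The invariant factors of A (the non-unit diagonal entries of the Smith normal form of xI - A over ℚ[x]) are (x - 4)(x^2 - 2x - 2), each dividing the next. The characteristic polynomial is their product, (x - 4)(x^2 - 2x - 2).

The rational canonical form is the block-diagonal matrix of companion matrices C(f_i):
R = [[0, 0, -8], [1, 0, -6], [0, 1, 6]].

Note the characteristic polynomial does not split into linear factors over ℚ, so A has no Jordan form over ℚ; the rational canonical form exists over any field.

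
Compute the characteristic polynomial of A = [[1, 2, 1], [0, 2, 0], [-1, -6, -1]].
χ_A(x) = x^2(x - 2)

xI - A = [[x - 1, -2, -1], [0, x - 2, 0], [1, 6, x + 1]].

Expanding det(xI - A) along the first row:
det(xI - A) = + (x - 1)·det([[x - 2, 0], [6, x + 1]]) - (-2)·det([[0, 0], [1, x + 1]]) + (-1)·det([[0, x - 2], [1, 6]]).

Evaluating gives χ_A(x) = x^3 - 2x^2 = x^2(x - 2).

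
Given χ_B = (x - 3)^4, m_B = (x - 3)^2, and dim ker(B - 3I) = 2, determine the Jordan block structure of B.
Jordan blocks: (3, 2), (3, 2)

λ = 3: algebraic multiplicity 4 (exponent in χ_B), largest block size 2 (exponent in m_B), 2 blocks (geometric multiplicity). These force block sizes [2, 2].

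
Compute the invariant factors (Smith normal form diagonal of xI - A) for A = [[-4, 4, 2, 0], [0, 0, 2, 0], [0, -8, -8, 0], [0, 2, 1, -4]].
x + 4, x + 4, (x + 4)^2

The Jordan structure of A has elementary divisors (x + 4)^2, (x + 4), (x + 4). Arranging the block sizes at each eigenvalue in decreasing order and taking row products gives the invariant factors.

Invariant factors (smallest first, each dividing the next): x + 4, x + 4, (x + 4)^2.

Check: the last factor (x + 4)^2 is the minimal polynomial, and the product (x + 4)^4 is the characteristic polynomial.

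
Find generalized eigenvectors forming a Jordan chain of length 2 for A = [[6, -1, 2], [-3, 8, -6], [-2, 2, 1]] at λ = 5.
We seek v_1 ∈ ker((A - 5I)^2) \ ker(A - 5I), then set v_{i+1} = (A - 5I) v_i.

One such chain is v_1 = [[0, 7, 4]]^T, v_2 = [[1, -3, -2]]^T. Check: (A - 5I) v_2 = [[0, 0, 0]]^T = 0.

v_1 = [[0, 7, 4]]^T, v_2 = [[1, -3, -2]]^T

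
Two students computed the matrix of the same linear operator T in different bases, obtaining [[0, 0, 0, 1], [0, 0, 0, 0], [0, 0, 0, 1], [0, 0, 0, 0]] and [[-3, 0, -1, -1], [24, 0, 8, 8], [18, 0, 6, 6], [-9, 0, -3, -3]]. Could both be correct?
Two matrices over a field are similar if and only if they have the same invariant factors.

Both A and B have characteristic polynomial x^4 and minimal polynomial x^2. Computing further, both have invariant factors x, x, x^2. Hence A and B are similar.

Yes.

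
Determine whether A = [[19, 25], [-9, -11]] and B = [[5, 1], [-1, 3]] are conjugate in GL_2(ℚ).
Two matrices over a field are similar if and only if they have the same invariant factors.

Both A and B have characteristic polynomial (x - 4)^2 and minimal polynomial (x - 4)^2. Computing further, both have invariant factors (x - 4)^2. Hence A and B are similar.

Yes.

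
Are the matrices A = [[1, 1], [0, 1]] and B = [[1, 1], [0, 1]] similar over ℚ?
Two matrices over a field are similar if and only if they have the same invariant factors.

Both A and B have characteristic polynomial (x - 1)^2 and minimal polynomial (x - 1)^2. Computing further, both have invariant factors (x - 1)^2. Hence A and B are similar.

Yes.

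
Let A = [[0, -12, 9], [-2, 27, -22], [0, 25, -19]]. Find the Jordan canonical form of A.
The characteristic polynomial is det(xI - A) = (x - 6)(x - 1)^2, so the eigenvalues are 1 (algebraic multiplicity 2), 6 (algebraic multiplicity 1).

For λ = 1: rank(A - I) = 2, rank((A - I)^2) = 1. The eigenspace has dimension 3 - 2 = 1, so there is 1 Jordan block; the rank sequence gives block sizes [2].

For λ = 6: algebraic multiplicity 1 gives one 1×1 block.

Assembling the blocks gives the Jordan form J above.

J = [[1, 1, 0], [0, 1, 0], [0, 0, 6]]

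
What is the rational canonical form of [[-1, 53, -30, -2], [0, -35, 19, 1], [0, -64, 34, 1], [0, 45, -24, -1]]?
The invariant factors of A (the non-unit diagonal entries of the Smith normal form of xI - A over ℚ[x]) are x + 1, (x + 1)(x^2 + x + 5), each dividing the next. The characteristic polynomial is their product, (x + 1)^2(x^2 + x + 5).

The rational canonical form is the block-diagonal matrix of companion matrices C(f_i):
R = [[-1, 0, 0, 0], [0, 0, 0, -5], [0, 1, 0, -6], [0, 0, 1, -2]].

Note the characteristic polynomial does not split into linear factors over ℚ, so A has no Jordan form over ℚ; the rational canonical form exists over any field.

R = [[-1, 0, 0, 0], [0, 0, 0, -5], [0, 1, 0, -6], [0, 0, 1, -2]]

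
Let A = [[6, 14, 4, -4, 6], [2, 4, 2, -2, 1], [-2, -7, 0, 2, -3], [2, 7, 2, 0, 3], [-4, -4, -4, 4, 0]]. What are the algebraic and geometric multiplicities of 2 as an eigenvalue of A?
algebraic multiplicity 5, geometric multiplicity 3

The characteristic polynomial is (x - 2)^5, so the factor x - 2 appears with exponent 5: the algebraic multiplicity is 5.

rank(A - 2I) = 2, so the eigenspace has dimension 5 - 2 = 3: the geometric multiplicity is 3.

Since 3 < 5, A is not diagonalizable.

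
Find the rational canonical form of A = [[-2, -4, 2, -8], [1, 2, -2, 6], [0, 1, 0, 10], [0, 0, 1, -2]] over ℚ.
R = [[0, 0, 0, 0], [1, 0, 0, 0], [0, 1, 0, 8], [0, 0, 1, -2]]

The invariant factors of A (the non-unit diagonal entries of the Smith normal form of xI - A over ℚ[x]) are x^2(x - 2)(x + 4), each dividing the next. The characteristic polynomial is their product, x^2(x - 2)(x + 4).

The rational canonical form is the block-diagonal matrix of companion matrices C(f_i):
R = [[0, 0, 0, 0], [1, 0, 0, 0], [0, 1, 0, 8], [0, 0, 1, -2]].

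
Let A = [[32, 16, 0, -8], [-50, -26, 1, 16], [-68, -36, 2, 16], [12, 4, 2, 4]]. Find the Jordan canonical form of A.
J = [[0, 0, 0, 0], [0, 4, 1, 0], [0, 0, 4, 0], [0, 0, 0, 4]]

The characteristic polynomial is det(xI - A) = x(x - 4)^3, so the eigenvalues are 0 (algebraic multiplicity 1), 4 (algebraic multiplicity 3).

For λ = 0: algebraic multiplicity 1 gives one 1×1 block.

For λ = 4: rank(A - 4I) = 2, rank((A - 4I)^2) = 1. The eigenspace has dimension 4 - 2 = 2, so there are 2 Jordan blocks; the rank sequence gives block sizes [2, 1].

Assembling the blocks gives the Jordan form J above.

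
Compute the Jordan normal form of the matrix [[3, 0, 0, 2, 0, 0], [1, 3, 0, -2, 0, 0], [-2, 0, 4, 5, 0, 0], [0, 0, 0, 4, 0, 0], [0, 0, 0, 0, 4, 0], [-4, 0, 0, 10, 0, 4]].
J = [[3, 1, 0, 0, 0, 0], [0, 3, 0, 0, 0, 0], [0, 0, 4, 1, 0, 0], [0, 0, 0, 4, 0, 0], [0, 0, 0, 0, 4, 0], [0, 0, 0, 0, 0, 4]]

The characteristic polynomial is det(xI - A) = (x - 4)^4(x - 3)^2, so the eigenvalues are 3 (algebraic multiplicity 2), 4 (algebraic multiplicity 4).

For λ = 3: rank(A - 3I) = 5, rank((A - 3I)^2) = 4. The eigenspace has dimension 6 - 5 = 1, so there is 1 Jordan block; the rank sequence gives block sizes [2].

For λ = 4: rank(A - 4I) = 3, rank((A - 4I)^2) = 2. The eigenspace has dimension 6 - 3 = 3, so there are 3 Jordan blocks; the rank sequence gives block sizes [2, 1, 1].

Assembling the blocks gives the Jordan form J above.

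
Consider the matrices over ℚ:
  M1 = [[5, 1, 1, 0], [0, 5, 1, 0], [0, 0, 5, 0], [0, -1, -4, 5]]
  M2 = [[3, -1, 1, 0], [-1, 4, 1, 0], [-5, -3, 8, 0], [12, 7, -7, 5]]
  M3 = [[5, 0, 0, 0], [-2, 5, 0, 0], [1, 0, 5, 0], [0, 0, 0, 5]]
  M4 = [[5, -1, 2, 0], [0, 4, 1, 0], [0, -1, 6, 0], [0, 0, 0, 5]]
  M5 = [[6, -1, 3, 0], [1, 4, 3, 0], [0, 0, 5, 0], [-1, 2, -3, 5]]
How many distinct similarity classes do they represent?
Characteristic polynomials: χ_{M1} = (x - 5)^4, χ_{M2} = (x - 5)^4, χ_{M3} = (x - 5)^4, χ_{M4} = (x - 5)^4, χ_{M5} = (x - 5)^4.

{M1, M2, M4, M5}: invariant factors x - 5, (x - 5)^3.

{M3}: invariant factors x - 5, x - 5, (x - 5)^2.

Matrices are similar if and only if their invariant-factor lists agree; the partition into similarity classes is {M1, M2, M4, M5}, {M3}.

2 classes: {M1, M2, M4, M5}, {M3}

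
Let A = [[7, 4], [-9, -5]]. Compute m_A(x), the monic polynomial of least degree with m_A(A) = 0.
m_A(x) = (x - 1)^2

The characteristic polynomial factors as (x - 1)^2. The minimal polynomial is ∏(x - λ)^{k_λ} where k_λ is the size of the largest Jordan block at λ.

For λ = 1: rank(A - I) = 1, and the largest Jordan block has size 2 (the smallest k with rank((A - I)^k) = rank((A - I)^(k+1))).

So m_A(x) = (x - 1)^2.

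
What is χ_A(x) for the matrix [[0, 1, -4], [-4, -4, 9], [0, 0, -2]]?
xI - A = [[x, -1, 4], [4, x + 4, -9], [0, 0, x + 2]].

Expanding det(xI - A) along the first row:
det(xI - A) = + (x)·det([[x + 4, -9], [0, x + 2]]) - (-1)·det([[4, -9], [0, x + 2]]) + (4)·det([[4, x + 4], [0, 0]]).

Evaluating gives χ_A(x) = x^3 + 6x^2 + 12x + 8 = (x + 2)^3.

χ_A(x) = (x + 2)^3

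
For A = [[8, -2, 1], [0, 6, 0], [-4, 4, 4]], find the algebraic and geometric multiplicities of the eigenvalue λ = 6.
The characteristic polynomial is (x - 6)^3, so the factor x - 6 appears with exponent 3: the algebraic multiplicity is 3.

rank(A - 6I) = 1, so the eigenspace has dimension 3 - 1 = 2: the geometric multiplicity is 2.

Since 2 < 3, A is not diagonalizable.

algebraic multiplicity 3, geometric multiplicity 2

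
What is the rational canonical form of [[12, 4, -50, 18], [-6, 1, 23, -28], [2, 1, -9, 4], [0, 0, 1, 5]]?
R = [[4, 0, 0, 0], [0, 0, 0, -48], [0, 1, 0, 8], [0, 0, 1, 5]]

The invariant factors of A (the non-unit diagonal entries of the Smith normal form of xI - A over ℚ[x]) are x - 4, (x - 4)^2(x + 3), each dividing the next. The characteristic polynomial is their product, (x - 4)^3(x + 3).

The rational canonical form is the block-diagonal matrix of companion matrices C(f_i):
R = [[4, 0, 0, 0], [0, 0, 0, -48], [0, 1, 0, 8], [0, 0, 1, 5]].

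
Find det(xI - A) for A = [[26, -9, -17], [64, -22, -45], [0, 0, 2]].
xI - A = [[x - 26, 9, 17], [-64, x + 22, 45], [0, 0, x - 2]].

Expanding det(xI - A) along the first row:
det(xI - A) = + (x - 26)·det([[x + 22, 45], [0, x - 2]]) - (9)·det([[-64, 45], [0, x - 2]]) + (17)·det([[-64, x + 22], [0, 0]]).

Evaluating gives χ_A(x) = x^3 - 6x^2 + 12x - 8 = (x - 2)^3.

χ_A(x) = (x - 2)^3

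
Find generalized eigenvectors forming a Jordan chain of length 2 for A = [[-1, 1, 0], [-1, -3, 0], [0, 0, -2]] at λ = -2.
v_1 = [[-1, 2, 0]]^T, v_2 = [[1, -1, 0]]^T

We seek v_1 ∈ ker((A + 2I)^2) \ ker(A + 2I), then set v_{i+1} = (A + 2I) v_i.

One such chain is v_1 = [[-1, 2, 0]]^T, v_2 = [[1, -1, 0]]^T. Check: (A + 2I) v_2 = [[0, 0, 0]]^T = 0.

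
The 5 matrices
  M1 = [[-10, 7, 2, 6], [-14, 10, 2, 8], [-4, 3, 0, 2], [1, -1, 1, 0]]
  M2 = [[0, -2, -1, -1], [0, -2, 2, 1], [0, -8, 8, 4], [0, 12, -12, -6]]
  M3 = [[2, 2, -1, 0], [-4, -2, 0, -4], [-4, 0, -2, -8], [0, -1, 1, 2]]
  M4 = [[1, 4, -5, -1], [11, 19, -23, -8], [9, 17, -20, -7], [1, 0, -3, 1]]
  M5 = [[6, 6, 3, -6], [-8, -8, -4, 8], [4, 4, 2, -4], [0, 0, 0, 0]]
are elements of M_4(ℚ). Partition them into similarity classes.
3 classes: {M1, M2, M3}, {M4}, {M5}

Characteristic polynomials: χ_{M1} = x^4, χ_{M2} = x^4, χ_{M3} = x^4, χ_{M4} = (x - 4)(x + 1)^3, χ_{M5} = x^4.

{M1, M2, M3}: invariant factors x^2, x^2.

{M4}: invariant factors (x - 4)(x + 1)^3.

{M5}: invariant factors x, x, x^2.

Matrices are similar if and only if their invariant-factor lists agree; the partition into similarity classes is {M1, M2, M3}, {M4}, {M5}.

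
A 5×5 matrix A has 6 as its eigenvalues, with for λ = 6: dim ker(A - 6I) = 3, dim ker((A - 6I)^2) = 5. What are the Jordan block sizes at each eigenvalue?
Jordan blocks: (6, 2), (6, 2), (6, 1)

λ = 6: successive nullity increments [3, 2] count blocks of size ≥ k; block sizes are [2, 2, 1].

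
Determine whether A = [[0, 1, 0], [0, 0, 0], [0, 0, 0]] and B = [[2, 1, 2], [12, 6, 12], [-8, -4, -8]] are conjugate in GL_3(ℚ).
Yes.

Two matrices over a field are similar if and only if they have the same invariant factors.

Both A and B have characteristic polynomial x^3 and minimal polynomial x^2. Computing further, both have invariant factors x, x^2. Hence A and B are similar.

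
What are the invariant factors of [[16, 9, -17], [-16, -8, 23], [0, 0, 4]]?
(x - 4)^3

The Jordan structure of A has elementary divisors (x - 4)^3. Arranging the block sizes at each eigenvalue in decreasing order and taking row products gives the invariant factors.

Invariant factors (smallest first, each dividing the next): (x - 4)^3.

Check: the last factor (x - 4)^3 is the minimal polynomial, and the product (x - 4)^3 is the characteristic polynomial.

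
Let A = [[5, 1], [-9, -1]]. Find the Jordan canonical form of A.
J = [[2, 1], [0, 2]]

The characteristic polynomial is det(xI - A) = (x - 2)^2, so the eigenvalues are 2 (algebraic multiplicity 2).

For λ = 2: rank(A - 2I) = 1, rank((A - 2I)^2) = 0. The eigenspace has dimension 2 - 1 = 1, so there is 1 Jordan block; the rank sequence gives block sizes [2].

Assembling the blocks gives the Jordan form J above.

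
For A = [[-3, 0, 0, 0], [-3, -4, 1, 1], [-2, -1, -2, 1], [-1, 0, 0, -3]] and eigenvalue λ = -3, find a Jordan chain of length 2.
v_1 = [[1, 3, 2, 1]]^T, v_2 = [[0, -3, -2, -1]]^T

We seek v_1 ∈ ker((A + 3I)^2) \ ker(A + 3I), then set v_{i+1} = (A + 3I) v_i.

One such chain is v_1 = [[1, 3, 2, 1]]^T, v_2 = [[0, -3, -2, -1]]^T. Check: (A + 3I) v_2 = [[0, 0, 0, 0]]^T = 0.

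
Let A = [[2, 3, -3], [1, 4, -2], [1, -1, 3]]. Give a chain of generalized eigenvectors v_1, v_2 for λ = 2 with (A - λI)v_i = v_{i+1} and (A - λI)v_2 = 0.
We seek v_1 ∈ ker((A - 2I)^2) \ ker(A - 2I), then set v_{i+1} = (A - 2I) v_i.

One such chain is v_1 = [[1, 0, 0]]^T, v_2 = [[0, 1, 1]]^T. Check: (A - 2I) v_2 = [[0, 0, 0]]^T = 0.

v_1 = [[1, 0, 0]]^T, v_2 = [[0, 1, 1]]^T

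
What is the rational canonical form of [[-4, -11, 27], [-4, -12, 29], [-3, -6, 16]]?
The invariant factors of A (the non-unit diagonal entries of the Smith normal form of xI - A over ℚ[x]) are x^3 + 3x - 1, each dividing the next. The characteristic polynomial is their product, x^3 + 3x - 1.

The rational canonical form is the block-diagonal matrix of companion matrices C(f_i):
R = [[0, 0, 1], [1, 0, -3], [0, 1, 0]].

Note the characteristic polynomial does not split into linear factors over ℚ, so A has no Jordan form over ℚ; the rational canonical form exists over any field.

R = [[0, 0, 1], [1, 0, -3], [0, 1, 0]]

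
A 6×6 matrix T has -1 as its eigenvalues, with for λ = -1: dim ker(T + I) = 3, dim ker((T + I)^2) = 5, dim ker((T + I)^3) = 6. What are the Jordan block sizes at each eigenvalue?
Jordan blocks: (-1, 3), (-1, 2), (-1, 1)

λ = -1: successive nullity increments [3, 2, 1] count blocks of size ≥ k; block sizes are [3, 2, 1].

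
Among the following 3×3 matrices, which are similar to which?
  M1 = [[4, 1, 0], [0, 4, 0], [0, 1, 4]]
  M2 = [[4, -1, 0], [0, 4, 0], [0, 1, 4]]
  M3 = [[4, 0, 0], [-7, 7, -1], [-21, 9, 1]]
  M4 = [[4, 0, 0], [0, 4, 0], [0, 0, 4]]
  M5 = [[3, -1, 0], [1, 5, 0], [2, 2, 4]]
Characteristic polynomials: χ_{M1} = (x - 4)^3, χ_{M2} = (x - 4)^3, χ_{M3} = (x - 4)^3, χ_{M4} = (x - 4)^3, χ_{M5} = (x - 4)^3.

{M1, M2, M3, M5}: invariant factors x - 4, (x - 4)^2.

{M4}: invariant factors x - 4, x - 4, x - 4.

Matrices are similar if and only if their invariant-factor lists agree; the partition into similarity classes is {M1, M2, M3, M5}, {M4}.

2 classes: {M1, M2, M3, M5}, {M4}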